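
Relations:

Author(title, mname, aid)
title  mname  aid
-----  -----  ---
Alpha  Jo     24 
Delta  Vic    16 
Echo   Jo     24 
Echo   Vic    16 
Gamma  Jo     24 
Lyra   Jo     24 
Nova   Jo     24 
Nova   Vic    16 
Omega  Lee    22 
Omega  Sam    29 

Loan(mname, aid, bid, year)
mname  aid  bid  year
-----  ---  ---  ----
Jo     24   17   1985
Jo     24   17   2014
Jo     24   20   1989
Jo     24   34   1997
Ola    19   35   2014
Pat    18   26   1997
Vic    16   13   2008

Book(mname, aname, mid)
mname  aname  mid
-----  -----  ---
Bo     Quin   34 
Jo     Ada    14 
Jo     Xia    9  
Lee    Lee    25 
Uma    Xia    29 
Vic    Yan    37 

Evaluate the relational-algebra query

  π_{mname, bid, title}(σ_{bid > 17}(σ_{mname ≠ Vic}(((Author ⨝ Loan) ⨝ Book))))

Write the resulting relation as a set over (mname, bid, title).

{(Jo, 20, Alpha), (Jo, 20, Echo), (Jo, 20, Gamma), (Jo, 20, Lyra), (Jo, 20, Nova), (Jo, 34, Alpha), (Jo, 34, Echo), (Jo, 34, Gamma), (Jo, 34, Lyra), (Jo, 34, Nova)}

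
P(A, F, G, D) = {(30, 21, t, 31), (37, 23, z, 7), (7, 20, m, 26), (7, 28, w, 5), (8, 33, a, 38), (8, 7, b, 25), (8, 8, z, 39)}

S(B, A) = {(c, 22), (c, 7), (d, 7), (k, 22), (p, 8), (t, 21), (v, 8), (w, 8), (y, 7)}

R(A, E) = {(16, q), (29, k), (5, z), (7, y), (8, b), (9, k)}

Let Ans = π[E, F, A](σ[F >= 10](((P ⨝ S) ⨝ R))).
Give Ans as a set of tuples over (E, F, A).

Natural join on A: {(7, 20, m, 26, c), (7, 20, m, 26, d), (7, 20, m, 26, y), (7, 28, w, 5, c), (7, 28, w, 5, d), (7, 28, w, 5, y), (8, 33, a, 38, p), (8, 33, a, 38, v), (8, 33, a, 38, w), (8, 7, b, 25, p), (8, 7, b, 25, v), (8, 7, b, 25, w), (8, 8, z, 39, p), (8, 8, z, 39, v), (8, 8, z, 39, w)}
Natural join on A: {(7, 20, m, 26, c, y), (7, 20, m, 26, d, y), (7, 20, m, 26, y, y), (7, 28, w, 5, c, y), (7, 28, w, 5, d, y), (7, 28, w, 5, y, y), (8, 33, a, 38, p, b), (8, 33, a, 38, v, b), (8, 33, a, 38, w, b), (8, 7, b, 25, p, b), (8, 7, b, 25, v, b), (8, 7, b, 25, w, b), (8, 8, z, 39, p, b), (8, 8, z, 39, v, b), (8, 8, z, 39, w, b)}
Selection F >= 10: {(7, 20, m, 26, c, y), (7, 20, m, 26, d, y), (7, 20, m, 26, y, y), (7, 28, w, 5, c, y), (7, 28, w, 5, d, y), (7, 28, w, 5, y, y), (8, 33, a, 38, p, b), (8, 33, a, 38, v, b), (8, 33, a, 38, w, b)}
Projecting to E, F, A (6 duplicate(s) eliminated): {(b, 33, 8), (y, 20, 7), (y, 28, 7)}

{(b, 33, 8), (y, 20, 7), (y, 28, 7)}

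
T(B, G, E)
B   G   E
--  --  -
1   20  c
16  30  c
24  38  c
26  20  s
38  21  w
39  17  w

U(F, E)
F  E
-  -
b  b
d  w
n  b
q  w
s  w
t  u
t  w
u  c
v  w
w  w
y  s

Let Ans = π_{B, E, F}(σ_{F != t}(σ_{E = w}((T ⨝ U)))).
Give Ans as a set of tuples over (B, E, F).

{(38, w, d), (38, w, q), (38, w, s), (38, w, v), (38, w, w), (39, w, d), (39, w, q), (39, w, s), (39, w, v), (39, w, w)}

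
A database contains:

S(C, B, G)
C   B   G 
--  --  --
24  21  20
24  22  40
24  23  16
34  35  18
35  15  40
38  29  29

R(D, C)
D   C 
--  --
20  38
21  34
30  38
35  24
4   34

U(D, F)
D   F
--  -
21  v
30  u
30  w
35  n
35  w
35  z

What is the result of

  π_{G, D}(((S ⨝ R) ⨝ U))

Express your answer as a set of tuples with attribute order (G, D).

{(16, 35), (18, 21), (20, 35), (29, 30), (40, 35)}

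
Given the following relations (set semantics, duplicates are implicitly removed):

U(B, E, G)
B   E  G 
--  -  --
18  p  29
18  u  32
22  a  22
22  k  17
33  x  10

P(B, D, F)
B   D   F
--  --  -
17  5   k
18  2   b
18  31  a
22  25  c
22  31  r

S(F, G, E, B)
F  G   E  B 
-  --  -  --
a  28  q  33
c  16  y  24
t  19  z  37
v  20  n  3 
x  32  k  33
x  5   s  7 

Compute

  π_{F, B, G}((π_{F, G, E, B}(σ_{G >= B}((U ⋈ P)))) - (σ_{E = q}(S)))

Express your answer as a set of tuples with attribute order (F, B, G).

U ⋈ P (natural join on B): {(18, p, 29, 2, b), (18, p, 29, 31, a), (18, u, 32, 2, b), (18, u, 32, 31, a), (22, a, 22, 25, c), (22, a, 22, 31, r), (22, k, 17, 25, c), (22, k, 17, 31, r)}
Selection G >= B: {(18, p, 29, 2, b), (18, p, 29, 31, a), (18, u, 32, 2, b), (18, u, 32, 31, a), (22, a, 22, 25, c), (22, a, 22, 31, r)}
Projecting to F, G, E, B: {(a, 29, p, 18), (a, 32, u, 18), (b, 29, p, 18), (b, 32, u, 18), (c, 22, a, 22), (r, 22, a, 22)}
Selection E = q: {(a, 28, q, 33)}
Difference: {(a, 29, p, 18), (a, 32, u, 18), (b, 29, p, 18), (b, 32, u, 18), (c, 22, a, 22), (r, 22, a, 22)} with {(a, 28, q, 33)} → {(a, 29, p, 18), (a, 32, u, 18), (b, 29, p, 18), (b, 32, u, 18), (c, 22, a, 22), (r, 22, a, 22)}
Projecting to F, B, G: {(a, 18, 29), (a, 18, 32), (b, 18, 29), (b, 18, 32), (c, 22, 22), (r, 22, 22)}

{(a, 18, 29), (a, 18, 32), (b, 18, 29), (b, 18, 32), (c, 22, 22), (r, 22, 22)}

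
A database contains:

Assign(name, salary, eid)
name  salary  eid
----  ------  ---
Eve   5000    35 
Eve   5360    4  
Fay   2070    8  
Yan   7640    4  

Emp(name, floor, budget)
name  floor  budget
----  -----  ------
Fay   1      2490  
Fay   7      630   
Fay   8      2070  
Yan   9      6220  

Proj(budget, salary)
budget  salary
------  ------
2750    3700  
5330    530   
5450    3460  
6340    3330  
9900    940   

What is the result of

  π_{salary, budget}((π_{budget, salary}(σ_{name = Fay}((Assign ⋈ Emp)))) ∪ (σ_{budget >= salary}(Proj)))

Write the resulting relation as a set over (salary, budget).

{(2070, 2070), (2070, 2490), (2070, 630), (3330, 6340), (3460, 5450), (530, 5330), (940, 9900)}

Joining Assign and Emp on name yields {(Fay, 2070, 8, 1, 2490), (Fay, 2070, 8, 7, 630), (Fay, 2070, 8, 8, 2070), (Yan, 7640, 4, 9, 6220)}.
Selection name = Fay: {(Fay, 2070, 8, 1, 2490), (Fay, 2070, 8, 7, 630), (Fay, 2070, 8, 8, 2070)}
Keep only column(s) budget, salary: {(2070, 2070), (2490, 2070), (630, 2070)}
Selection budget >= salary: {(5330, 530), (5450, 3460), (6340, 3330), (9900, 940)}
Taking the union: {(2070, 2070), (2490, 2070), (5330, 530), (5450, 3460), (630, 2070), (6340, 3330), (9900, 940)}
Keep only column(s) salary, budget: {(2070, 2070), (2070, 2490), (2070, 630), (3330, 6340), (3460, 5450), (530, 5330), (940, 9900)}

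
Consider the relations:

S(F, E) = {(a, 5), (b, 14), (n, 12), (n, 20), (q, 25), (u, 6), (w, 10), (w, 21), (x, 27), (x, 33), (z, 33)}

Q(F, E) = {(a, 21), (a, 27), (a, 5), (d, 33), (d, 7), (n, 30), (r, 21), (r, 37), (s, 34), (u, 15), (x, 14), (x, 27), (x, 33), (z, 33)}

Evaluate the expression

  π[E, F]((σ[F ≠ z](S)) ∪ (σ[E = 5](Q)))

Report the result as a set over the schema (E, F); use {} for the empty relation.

Apply σ_{F ≠ z}; surviving tuples: {(a, 5), (b, 14), (n, 12), (n, 20), (q, 25), (u, 6), (w, 10), (w, 21), (x, 27), (x, 33)}
Apply σ_{E = 5}; surviving tuples: {(a, 5)}
Set union of the two operands is {(a, 5), (b, 14), (n, 12), (n, 20), (q, 25), (u, 6), (w, 10), (w, 21), (x, 27), (x, 33)}.
π_{E, F} gives {(10, w), (12, n), (14, b), (20, n), (21, w), (25, q), (27, x), (33, x), (5, a), (6, u)}.

{(10, w), (12, n), (14, b), (20, n), (21, w), (25, q), (27, x), (33, x), (5, a), (6, u)}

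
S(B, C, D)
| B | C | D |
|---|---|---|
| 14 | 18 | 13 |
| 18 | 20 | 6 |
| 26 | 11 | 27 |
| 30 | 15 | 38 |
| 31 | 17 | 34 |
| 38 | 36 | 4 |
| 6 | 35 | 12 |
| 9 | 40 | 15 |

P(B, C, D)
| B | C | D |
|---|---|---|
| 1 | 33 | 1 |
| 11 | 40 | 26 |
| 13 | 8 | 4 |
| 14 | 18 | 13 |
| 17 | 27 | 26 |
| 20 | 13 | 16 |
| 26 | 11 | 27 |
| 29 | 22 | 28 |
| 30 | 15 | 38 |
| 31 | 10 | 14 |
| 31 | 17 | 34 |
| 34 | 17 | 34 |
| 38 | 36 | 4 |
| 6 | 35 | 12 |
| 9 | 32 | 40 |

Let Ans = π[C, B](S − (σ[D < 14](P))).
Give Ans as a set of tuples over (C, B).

σ[D < 14]: keep tuples satisfying D < 14 → {(1, 33, 1), (13, 8, 4), (14, 18, 13), (38, 36, 4), (6, 35, 12)}
Set difference of the two operands is {(18, 20, 6), (26, 11, 27), (30, 15, 38), (31, 17, 34), (9, 40, 15)}.
Projecting to C, B: {(11, 26), (15, 30), (17, 31), (20, 18), (40, 9)}

{(11, 26), (15, 30), (17, 31), (20, 18), (40, 9)}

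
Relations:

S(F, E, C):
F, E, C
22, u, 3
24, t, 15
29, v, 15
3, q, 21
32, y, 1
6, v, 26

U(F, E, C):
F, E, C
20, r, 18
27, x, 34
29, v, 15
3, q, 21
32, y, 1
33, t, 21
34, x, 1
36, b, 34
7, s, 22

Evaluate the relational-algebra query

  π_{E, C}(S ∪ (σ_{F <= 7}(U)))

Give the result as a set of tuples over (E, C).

{(q, 21), (s, 22), (t, 15), (u, 3), (v, 15), (v, 26), (y, 1)}

Selection F <= 7: {(3, q, 21), (7, s, 22)}
Set union of the two operands is {(22, u, 3), (24, t, 15), (29, v, 15), (3, q, 21), (32, y, 1), (6, v, 26), (7, s, 22)}.
Keep only column(s) E, C: {(q, 21), (s, 22), (t, 15), (u, 3), (v, 15), (v, 26), (y, 1)}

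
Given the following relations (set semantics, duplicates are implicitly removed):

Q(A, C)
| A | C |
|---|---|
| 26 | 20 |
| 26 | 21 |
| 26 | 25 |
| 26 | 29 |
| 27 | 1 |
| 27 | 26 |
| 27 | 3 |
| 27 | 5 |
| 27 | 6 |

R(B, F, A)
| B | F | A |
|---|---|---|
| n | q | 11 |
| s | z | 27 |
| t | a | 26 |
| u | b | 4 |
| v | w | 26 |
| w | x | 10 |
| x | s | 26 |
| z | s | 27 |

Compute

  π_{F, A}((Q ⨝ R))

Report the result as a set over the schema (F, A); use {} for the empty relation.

{(a, 26), (s, 26), (s, 27), (w, 26), (z, 27)}

Q ⋈ R (natural join on A): {(26, 20, t, a), (26, 20, v, w), (26, 20, x, s), (26, 21, t, a), (26, 21, v, w), (26, 21, x, s), (26, 25, t, a), (26, 25, v, w), (26, 25, x, s), (26, 29, t, a), (26, 29, v, w), (26, 29, x, s), (27, 1, s, z), (27, 1, z, s), (27, 26, s, z), (27, 26, z, s), (27, 3, s, z), (27, 3, z, s), (27, 5, s, z), (27, 5, z, s), (27, 6, s, z), (27, 6, z, s)}
Projecting to F, A (17 duplicate(s) eliminated): {(a, 26), (s, 26), (s, 27), (w, 26), (z, 27)}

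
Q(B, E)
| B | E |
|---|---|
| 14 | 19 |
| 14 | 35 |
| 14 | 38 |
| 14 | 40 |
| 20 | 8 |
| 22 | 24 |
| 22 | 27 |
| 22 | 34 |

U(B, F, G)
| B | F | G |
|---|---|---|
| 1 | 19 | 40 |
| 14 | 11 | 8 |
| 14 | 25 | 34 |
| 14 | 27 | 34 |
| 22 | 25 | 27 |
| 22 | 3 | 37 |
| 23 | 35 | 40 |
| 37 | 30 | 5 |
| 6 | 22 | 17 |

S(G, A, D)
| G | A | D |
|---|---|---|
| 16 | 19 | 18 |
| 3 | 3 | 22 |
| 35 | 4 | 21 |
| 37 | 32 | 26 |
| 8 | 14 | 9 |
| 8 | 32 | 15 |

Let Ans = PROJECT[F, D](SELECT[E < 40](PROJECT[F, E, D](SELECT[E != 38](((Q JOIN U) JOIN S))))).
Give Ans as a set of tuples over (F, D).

Joining Q and U on B yields {(14, 19, 11, 8), (14, 19, 25, 34), (14, 19, 27, 34), (14, 35, 11, 8), (14, 35, 25, 34), (14, 35, 27, 34), (14, 38, 11, 8), (14, 38, 25, 34), (14, 38, 27, 34), (14, 40, 11, 8), (14, 40, 25, 34), (14, 40, 27, 34), (22, 24, 25, 27), (22, 24, 3, 37), (22, 27, 25, 27), (22, 27, 3, 37), (22, 34, 25, 27), (22, 34, 3, 37)}.
Joining (Q JOIN U) and S on G yields {(14, 19, 11, 8, 14, 9), (14, 19, 11, 8, 32, 15), (14, 35, 11, 8, 14, 9), (14, 35, 11, 8, 32, 15), (14, 38, 11, 8, 14, 9), (14, 38, 11, 8, 32, 15), (14, 40, 11, 8, 14, 9), (14, 40, 11, 8, 32, 15), (22, 24, 3, 37, 32, 26), (22, 27, 3, 37, 32, 26), (22, 34, 3, 37, 32, 26)}.
Filtering on E != 38 leaves {(14, 19, 11, 8, 14, 9), (14, 19, 11, 8, 32, 15), (14, 35, 11, 8, 14, 9), (14, 35, 11, 8, 32, 15), (14, 40, 11, 8, 14, 9), (14, 40, 11, 8, 32, 15), (22, 24, 3, 37, 32, 26), (22, 27, 3, 37, 32, 26), (22, 34, 3, 37, 32, 26)}.
π_{F, E, D} gives {(11, 19, 15), (11, 19, 9), (11, 35, 15), (11, 35, 9), (11, 40, 15), (11, 40, 9), (3, 24, 26), (3, 27, 26), (3, 34, 26)}.
Filtering on E < 40 leaves {(11, 19, 15), (11, 19, 9), (11, 35, 15), (11, 35, 9), (3, 24, 26), (3, 27, 26), (3, 34, 26)}.
π_{F, D} gives {(11, 15), (11, 9), (3, 26)} (4 duplicate(s) eliminated).

{(11, 15), (11, 9), (3, 26)}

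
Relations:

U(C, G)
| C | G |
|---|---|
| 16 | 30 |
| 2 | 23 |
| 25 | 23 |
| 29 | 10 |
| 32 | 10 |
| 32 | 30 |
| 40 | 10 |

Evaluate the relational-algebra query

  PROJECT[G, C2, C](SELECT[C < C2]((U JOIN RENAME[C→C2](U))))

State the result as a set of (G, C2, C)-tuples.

{(10, 32, 29), (10, 40, 29), (10, 40, 32), (23, 25, 2), (30, 32, 16)}

ρ[C→C2]: schema becomes (C2, G); tuples unchanged.
U ⋈ RENAME[C→C2](U) (natural join on G): {(16, 30, 16), (16, 30, 32), (2, 23, 2), (2, 23, 25), (25, 23, 2), (25, 23, 25), (29, 10, 29), (29, 10, 32), (29, 10, 40), (32, 10, 29), (32, 10, 32), (32, 10, 40), (32, 30, 16), (32, 30, 32), (40, 10, 29), (40, 10, 32), (40, 10, 40)}
σ[C < C2]: keep tuples satisfying C < C2 → {(16, 30, 32), (2, 23, 25), (29, 10, 32), (29, 10, 40), (32, 10, 40)}
π[G, C2, C]: project onto (G, C2, C) → {(10, 32, 29), (10, 40, 29), (10, 40, 32), (23, 25, 2), (30, 32, 16)}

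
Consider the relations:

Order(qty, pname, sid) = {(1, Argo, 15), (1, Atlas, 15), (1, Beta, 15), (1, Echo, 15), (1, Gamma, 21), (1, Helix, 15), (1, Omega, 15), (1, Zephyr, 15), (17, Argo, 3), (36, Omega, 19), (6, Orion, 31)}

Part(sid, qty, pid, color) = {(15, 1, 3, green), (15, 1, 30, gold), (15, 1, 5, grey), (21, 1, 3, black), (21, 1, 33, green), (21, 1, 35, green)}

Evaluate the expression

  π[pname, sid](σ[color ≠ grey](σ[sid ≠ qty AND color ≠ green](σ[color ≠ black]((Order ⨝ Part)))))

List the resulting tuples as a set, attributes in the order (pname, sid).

{(Argo, 15), (Atlas, 15), (Beta, 15), (Echo, 15), (Helix, 15), (Omega, 15), (Zephyr, 15)}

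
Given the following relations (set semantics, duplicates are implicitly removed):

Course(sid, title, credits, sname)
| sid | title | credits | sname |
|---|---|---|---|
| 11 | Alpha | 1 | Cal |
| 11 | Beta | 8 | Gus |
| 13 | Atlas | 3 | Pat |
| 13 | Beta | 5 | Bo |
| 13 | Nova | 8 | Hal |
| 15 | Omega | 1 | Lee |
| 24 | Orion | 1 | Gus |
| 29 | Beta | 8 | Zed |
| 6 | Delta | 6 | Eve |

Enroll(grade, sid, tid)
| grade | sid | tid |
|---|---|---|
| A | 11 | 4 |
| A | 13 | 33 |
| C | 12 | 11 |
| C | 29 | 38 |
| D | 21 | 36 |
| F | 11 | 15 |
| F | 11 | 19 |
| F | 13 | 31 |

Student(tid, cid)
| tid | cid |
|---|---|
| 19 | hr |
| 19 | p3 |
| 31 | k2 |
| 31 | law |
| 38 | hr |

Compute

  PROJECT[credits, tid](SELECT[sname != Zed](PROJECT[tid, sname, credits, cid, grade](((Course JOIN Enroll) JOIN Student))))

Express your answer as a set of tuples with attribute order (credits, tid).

Natural join on sid: {(11, Alpha, 1, Cal, A, 4), (11, Alpha, 1, Cal, F, 15), (11, Alpha, 1, Cal, F, 19), (11, Beta, 8, Gus, A, 4), (11, Beta, 8, Gus, F, 15), (11, Beta, 8, Gus, F, 19), (13, Atlas, 3, Pat, A, 33), (13, Atlas, 3, Pat, F, 31), (13, Beta, 5, Bo, A, 33), (13, Beta, 5, Bo, F, 31), (13, Nova, 8, Hal, A, 33), (13, Nova, 8, Hal, F, 31), (29, Beta, 8, Zed, C, 38)}
Natural join on tid: {(11, Alpha, 1, Cal, F, 19, hr), (11, Alpha, 1, Cal, F, 19, p3), (11, Beta, 8, Gus, F, 19, hr), (11, Beta, 8, Gus, F, 19, p3), (13, Atlas, 3, Pat, F, 31, k2), (13, Atlas, 3, Pat, F, 31, law), (13, Beta, 5, Bo, F, 31, k2), (13, Beta, 5, Bo, F, 31, law), (13, Nova, 8, Hal, F, 31, k2), (13, Nova, 8, Hal, F, 31, law), (29, Beta, 8, Zed, C, 38, hr)}
π_{tid, sname, credits, cid, grade} gives {(19, Cal, 1, hr, F), (19, Cal, 1, p3, F), (19, Gus, 8, hr, F), (19, Gus, 8, p3, F), (31, Bo, 5, k2, F), (31, Bo, 5, law, F), (31, Hal, 8, k2, F), (31, Hal, 8, law, F), (31, Pat, 3, k2, F), (31, Pat, 3, law, F), (38, Zed, 8, hr, C)}.
Apply σ_{sname != Zed}; surviving tuples: {(19, Cal, 1, hr, F), (19, Cal, 1, p3, F), (19, Gus, 8, hr, F), (19, Gus, 8, p3, F), (31, Bo, 5, k2, F), (31, Bo, 5, law, F), (31, Hal, 8, k2, F), (31, Hal, 8, law, F), (31, Pat, 3, k2, F), (31, Pat, 3, law, F)}
π_{credits, tid} gives {(1, 19), (3, 31), (5, 31), (8, 19), (8, 31)} (5 duplicate(s) eliminated).

{(1, 19), (3, 31), (5, 31), (8, 19), (8, 31)}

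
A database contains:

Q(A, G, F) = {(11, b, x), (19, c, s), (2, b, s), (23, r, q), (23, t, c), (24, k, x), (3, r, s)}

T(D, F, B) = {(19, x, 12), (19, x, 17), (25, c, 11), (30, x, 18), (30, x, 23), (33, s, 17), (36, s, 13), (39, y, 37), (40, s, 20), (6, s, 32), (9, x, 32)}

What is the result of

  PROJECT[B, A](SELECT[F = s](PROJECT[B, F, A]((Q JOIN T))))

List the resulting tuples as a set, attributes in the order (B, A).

Q ⋈ T (natural join on F): {(11, b, x, 19, 12), (11, b, x, 19, 17), (11, b, x, 30, 18), (11, b, x, 30, 23), (11, b, x, 9, 32), (19, c, s, 33, 17), (19, c, s, 36, 13), (19, c, s, 40, 20), (19, c, s, 6, 32), (2, b, s, 33, 17), (2, b, s, 36, 13), (2, b, s, 40, 20), (2, b, s, 6, 32), (23, t, c, 25, 11), (24, k, x, 19, 12), (24, k, x, 19, 17), (24, k, x, 30, 18), (24, k, x, 30, 23), (24, k, x, 9, 32), (3, r, s, 33, 17), (3, r, s, 36, 13), (3, r, s, 40, 20), (3, r, s, 6, 32)}
π[B, F, A]: project onto (B, F, A) → {(11, c, 23), (12, x, 11), (12, x, 24), (13, s, 19), (13, s, 2), (13, s, 3), (17, s, 19), (17, s, 2), (17, s, 3), (17, x, 11), (17, x, 24), (18, x, 11), (18, x, 24), (20, s, 19), (20, s, 2), (20, s, 3), (23, x, 11), (23, x, 24), (32, s, 19), (32, s, 2), (32, s, 3), (32, x, 11), (32, x, 24)}
Filtering on F = s leaves {(13, s, 19), (13, s, 2), (13, s, 3), (17, s, 19), (17, s, 2), (17, s, 3), (20, s, 19), (20, s, 2), (20, s, 3), (32, s, 19), (32, s, 2), (32, s, 3)}.
π[B, A]: project onto (B, A) → {(13, 19), (13, 2), (13, 3), (17, 19), (17, 2), (17, 3), (20, 19), (20, 2), (20, 3), (32, 19), (32, 2), (32, 3)}

{(13, 19), (13, 2), (13, 3), (17, 19), (17, 2), (17, 3), (20, 19), (20, 2), (20, 3), (32, 19), (32, 2), (32, 3)}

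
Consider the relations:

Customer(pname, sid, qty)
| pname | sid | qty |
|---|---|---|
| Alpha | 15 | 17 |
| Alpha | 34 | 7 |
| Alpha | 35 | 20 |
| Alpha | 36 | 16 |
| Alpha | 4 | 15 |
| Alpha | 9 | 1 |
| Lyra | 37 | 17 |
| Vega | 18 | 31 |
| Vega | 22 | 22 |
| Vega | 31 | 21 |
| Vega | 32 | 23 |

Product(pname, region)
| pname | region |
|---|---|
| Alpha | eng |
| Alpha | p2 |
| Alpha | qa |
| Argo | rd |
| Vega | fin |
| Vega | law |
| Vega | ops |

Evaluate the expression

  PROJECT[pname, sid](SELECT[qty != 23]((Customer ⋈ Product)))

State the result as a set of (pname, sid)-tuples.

Joining Customer and Product on pname yields {(Alpha, 15, 17, eng), (Alpha, 15, 17, p2), (Alpha, 15, 17, qa), (Alpha, 34, 7, eng), (Alpha, 34, 7, p2), (Alpha, 34, 7, qa), (Alpha, 35, 20, eng), (Alpha, 35, 20, p2), (Alpha, 35, 20, qa), (Alpha, 36, 16, eng), (Alpha, 36, 16, p2), (Alpha, 36, 16, qa), (Alpha, 4, 15, eng), (Alpha, 4, 15, p2), (Alpha, 4, 15, qa), (Alpha, 9, 1, eng), (Alpha, 9, 1, p2), (Alpha, 9, 1, qa), (Vega, 18, 31, fin), (Vega, 18, 31, law), (Vega, 18, 31, ops), (Vega, 22, 22, fin), (Vega, 22, 22, law), (Vega, 22, 22, ops), (Vega, 31, 21, fin), (Vega, 31, 21, law), (Vega, 31, 21, ops), (Vega, 32, 23, fin), (Vega, 32, 23, law), (Vega, 32, 23, ops)}.
Filtering on qty != 23 leaves {(Alpha, 15, 17, eng), (Alpha, 15, 17, p2), (Alpha, 15, 17, qa), (Alpha, 34, 7, eng), (Alpha, 34, 7, p2), (Alpha, 34, 7, qa), (Alpha, 35, 20, eng), (Alpha, 35, 20, p2), (Alpha, 35, 20, qa), (Alpha, 36, 16, eng), (Alpha, 36, 16, p2), (Alpha, 36, 16, qa), (Alpha, 4, 15, eng), (Alpha, 4, 15, p2), (Alpha, 4, 15, qa), (Alpha, 9, 1, eng), (Alpha, 9, 1, p2), (Alpha, 9, 1, qa), (Vega, 18, 31, fin), (Vega, 18, 31, law), (Vega, 18, 31, ops), (Vega, 22, 22, fin), (Vega, 22, 22, law), (Vega, 22, 22, ops), (Vega, 31, 21, fin), (Vega, 31, 21, law), (Vega, 31, 21, ops)}.
π[pname, sid]: project onto (pname, sid) (18 duplicate(s) eliminated) → {(Alpha, 15), (Alpha, 34), (Alpha, 35), (Alpha, 36), (Alpha, 4), (Alpha, 9), (Vega, 18), (Vega, 22), (Vega, 31)}

{(Alpha, 15), (Alpha, 34), (Alpha, 35), (Alpha, 36), (Alpha, 4), (Alpha, 9), (Vega, 18), (Vega, 22), (Vega, 31)}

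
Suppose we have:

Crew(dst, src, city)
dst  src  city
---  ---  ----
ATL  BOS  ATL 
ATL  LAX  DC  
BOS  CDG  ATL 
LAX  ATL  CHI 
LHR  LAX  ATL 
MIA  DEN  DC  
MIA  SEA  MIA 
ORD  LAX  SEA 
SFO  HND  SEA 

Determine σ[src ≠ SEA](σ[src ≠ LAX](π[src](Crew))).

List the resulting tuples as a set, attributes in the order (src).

Projecting to src (2 duplicate(s) eliminated): {ATL, BOS, CDG, DEN, HND, LAX, SEA}
σ[src ≠ LAX]: keep tuples satisfying src ≠ LAX → {ATL, BOS, CDG, DEN, HND, SEA}
σ[src ≠ SEA]: keep tuples satisfying src ≠ SEA → {ATL, BOS, CDG, DEN, HND}

{ATL, BOS, CDG, DEN, HND}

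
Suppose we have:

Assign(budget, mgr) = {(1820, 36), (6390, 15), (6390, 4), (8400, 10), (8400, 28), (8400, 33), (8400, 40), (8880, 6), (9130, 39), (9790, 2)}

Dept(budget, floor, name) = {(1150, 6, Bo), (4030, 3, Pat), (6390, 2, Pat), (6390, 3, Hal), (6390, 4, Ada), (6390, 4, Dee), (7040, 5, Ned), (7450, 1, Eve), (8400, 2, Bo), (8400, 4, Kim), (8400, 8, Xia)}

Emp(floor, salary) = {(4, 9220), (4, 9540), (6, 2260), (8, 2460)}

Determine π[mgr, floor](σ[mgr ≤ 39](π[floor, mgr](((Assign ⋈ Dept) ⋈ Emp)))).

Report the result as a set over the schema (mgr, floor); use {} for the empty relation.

Joining Assign and Dept on budget yields {(6390, 15, 2, Pat), (6390, 15, 3, Hal), (6390, 15, 4, Ada), (6390, 15, 4, Dee), (6390, 4, 2, Pat), (6390, 4, 3, Hal), (6390, 4, 4, Ada), (6390, 4, 4, Dee), (8400, 10, 2, Bo), (8400, 10, 4, Kim), (8400, 10, 8, Xia), (8400, 28, 2, Bo), (8400, 28, 4, Kim), (8400, 28, 8, Xia), (8400, 33, 2, Bo), (8400, 33, 4, Kim), (8400, 33, 8, Xia), (8400, 40, 2, Bo), (8400, 40, 4, Kim), (8400, 40, 8, Xia)}.
Joining (Assign ⋈ Dept) and Emp on floor yields {(6390, 15, 4, Ada, 9220), (6390, 15, 4, Ada, 9540), (6390, 15, 4, Dee, 9220), (6390, 15, 4, Dee, 9540), (6390, 4, 4, Ada, 9220), (6390, 4, 4, Ada, 9540), (6390, 4, 4, Dee, 9220), (6390, 4, 4, Dee, 9540), (8400, 10, 4, Kim, 9220), (8400, 10, 4, Kim, 9540), (8400, 10, 8, Xia, 2460), (8400, 28, 4, Kim, 9220), (8400, 28, 4, Kim, 9540), (8400, 28, 8, Xia, 2460), (8400, 33, 4, Kim, 9220), (8400, 33, 4, Kim, 9540), (8400, 33, 8, Xia, 2460), (8400, 40, 4, Kim, 9220), (8400, 40, 4, Kim, 9540), (8400, 40, 8, Xia, 2460)}.
Projecting to floor, mgr (10 duplicate(s) eliminated): {(4, 10), (4, 15), (4, 28), (4, 33), (4, 4), (4, 40), (8, 10), (8, 28), (8, 33), (8, 40)}
Apply σ_{mgr ≤ 39}; surviving tuples: {(4, 10), (4, 15), (4, 28), (4, 33), (4, 4), (8, 10), (8, 28), (8, 33)}
Projecting to mgr, floor: {(10, 4), (10, 8), (15, 4), (28, 4), (28, 8), (33, 4), (33, 8), (4, 4)}

{(10, 4), (10, 8), (15, 4), (28, 4), (28, 8), (33, 4), (33, 8), (4, 4)}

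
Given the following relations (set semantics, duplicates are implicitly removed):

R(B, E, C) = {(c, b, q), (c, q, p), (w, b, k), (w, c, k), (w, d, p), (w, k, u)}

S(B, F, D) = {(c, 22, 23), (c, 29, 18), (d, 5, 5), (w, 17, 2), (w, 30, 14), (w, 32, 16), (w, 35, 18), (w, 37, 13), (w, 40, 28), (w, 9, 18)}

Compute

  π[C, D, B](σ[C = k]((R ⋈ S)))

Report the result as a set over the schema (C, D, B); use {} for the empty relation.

R ⋈ S (natural join on B): {(c, b, q, 22, 23), (c, b, q, 29, 18), (c, q, p, 22, 23), (c, q, p, 29, 18), (w, b, k, 17, 2), (w, b, k, 30, 14), (w, b, k, 32, 16), (w, b, k, 35, 18), (w, b, k, 37, 13), (w, b, k, 40, 28), (w, b, k, 9, 18), (w, c, k, 17, 2), (w, c, k, 30, 14), (w, c, k, 32, 16), (w, c, k, 35, 18), (w, c, k, 37, 13), (w, c, k, 40, 28), (w, c, k, 9, 18), (w, d, p, 17, 2), (w, d, p, 30, 14), (w, d, p, 32, 16), (w, d, p, 35, 18), (w, d, p, 37, 13), (w, d, p, 40, 28), (w, d, p, 9, 18), (w, k, u, 17, 2), (w, k, u, 30, 14), (w, k, u, 32, 16), (w, k, u, 35, 18), (w, k, u, 37, 13), (w, k, u, 40, 28), (w, k, u, 9, 18)}
σ[C = k]: keep tuples satisfying C = k → {(w, b, k, 17, 2), (w, b, k, 30, 14), (w, b, k, 32, 16), (w, b, k, 35, 18), (w, b, k, 37, 13), (w, b, k, 40, 28), (w, b, k, 9, 18), (w, c, k, 17, 2), (w, c, k, 30, 14), (w, c, k, 32, 16), (w, c, k, 35, 18), (w, c, k, 37, 13), (w, c, k, 40, 28), (w, c, k, 9, 18)}
π[C, D, B]: project onto (C, D, B) (8 duplicate(s) eliminated) → {(k, 13, w), (k, 14, w), (k, 16, w), (k, 18, w), (k, 2, w), (k, 28, w)}

{(k, 13, w), (k, 14, w), (k, 16, w), (k, 18, w), (k, 2, w), (k, 28, w)}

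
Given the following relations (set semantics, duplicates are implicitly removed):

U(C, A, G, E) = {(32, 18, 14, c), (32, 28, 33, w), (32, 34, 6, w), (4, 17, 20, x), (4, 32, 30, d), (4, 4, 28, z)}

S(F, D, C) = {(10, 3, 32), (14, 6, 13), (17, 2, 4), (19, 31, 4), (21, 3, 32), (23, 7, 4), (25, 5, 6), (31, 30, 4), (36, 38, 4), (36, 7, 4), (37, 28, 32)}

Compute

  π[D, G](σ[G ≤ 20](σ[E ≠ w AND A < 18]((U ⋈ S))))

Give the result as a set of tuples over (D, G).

U ⋈ S (natural join on C): {(32, 18, 14, c, 10, 3), (32, 18, 14, c, 21, 3), (32, 18, 14, c, 37, 28), (32, 28, 33, w, 10, 3), (32, 28, 33, w, 21, 3), (32, 28, 33, w, 37, 28), (32, 34, 6, w, 10, 3), (32, 34, 6, w, 21, 3), (32, 34, 6, w, 37, 28), (4, 17, 20, x, 17, 2), (4, 17, 20, x, 19, 31), (4, 17, 20, x, 23, 7), (4, 17, 20, x, 31, 30), (4, 17, 20, x, 36, 38), (4, 17, 20, x, 36, 7), (4, 32, 30, d, 17, 2), (4, 32, 30, d, 19, 31), (4, 32, 30, d, 23, 7), (4, 32, 30, d, 31, 30), (4, 32, 30, d, 36, 38), (4, 32, 30, d, 36, 7), (4, 4, 28, z, 17, 2), (4, 4, 28, z, 19, 31), (4, 4, 28, z, 23, 7), (4, 4, 28, z, 31, 30), (4, 4, 28, z, 36, 38), (4, 4, 28, z, 36, 7)}
Filtering on E ≠ w AND A < 18 leaves {(4, 17, 20, x, 17, 2), (4, 17, 20, x, 19, 31), (4, 17, 20, x, 23, 7), (4, 17, 20, x, 31, 30), (4, 17, 20, x, 36, 38), (4, 17, 20, x, 36, 7), (4, 4, 28, z, 17, 2), (4, 4, 28, z, 19, 31), (4, 4, 28, z, 23, 7), (4, 4, 28, z, 31, 30), (4, 4, 28, z, 36, 38), (4, 4, 28, z, 36, 7)}.
Filtering on G ≤ 20 leaves {(4, 17, 20, x, 17, 2), (4, 17, 20, x, 19, 31), (4, 17, 20, x, 23, 7), (4, 17, 20, x, 31, 30), (4, 17, 20, x, 36, 38), (4, 17, 20, x, 36, 7)}.
Projecting to D, G (1 duplicate(s) eliminated): {(2, 20), (30, 20), (31, 20), (38, 20), (7, 20)}

{(2, 20), (30, 20), (31, 20), (38, 20), (7, 20)}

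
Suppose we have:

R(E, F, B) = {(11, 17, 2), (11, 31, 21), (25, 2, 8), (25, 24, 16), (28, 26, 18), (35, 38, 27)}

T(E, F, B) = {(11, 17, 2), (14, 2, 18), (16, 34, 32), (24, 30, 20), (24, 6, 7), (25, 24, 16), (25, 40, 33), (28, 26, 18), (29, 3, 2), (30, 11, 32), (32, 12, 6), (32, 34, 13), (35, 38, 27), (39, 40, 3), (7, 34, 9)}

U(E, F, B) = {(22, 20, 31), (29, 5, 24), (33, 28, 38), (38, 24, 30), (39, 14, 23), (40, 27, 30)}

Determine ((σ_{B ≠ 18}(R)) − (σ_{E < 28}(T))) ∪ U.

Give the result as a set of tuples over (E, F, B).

σ[B ≠ 18]: keep tuples satisfying B ≠ 18 → {(11, 17, 2), (11, 31, 21), (25, 2, 8), (25, 24, 16), (35, 38, 27)}
σ[E < 28]: keep tuples satisfying E < 28 → {(11, 17, 2), (14, 2, 18), (16, 34, 32), (24, 30, 20), (24, 6, 7), (25, 24, 16), (25, 40, 33), (7, 34, 9)}
Set difference of the two operands is {(11, 31, 21), (25, 2, 8), (35, 38, 27)}.
Set union of the two operands is {(11, 31, 21), (22, 20, 31), (25, 2, 8), (29, 5, 24), (33, 28, 38), (35, 38, 27), (38, 24, 30), (39, 14, 23), (40, 27, 30)}.

{(11, 31, 21), (22, 20, 31), (25, 2, 8), (29, 5, 24), (33, 28, 38), (35, 38, 27), (38, 24, 30), (39, 14, 23), (40, 27, 30)}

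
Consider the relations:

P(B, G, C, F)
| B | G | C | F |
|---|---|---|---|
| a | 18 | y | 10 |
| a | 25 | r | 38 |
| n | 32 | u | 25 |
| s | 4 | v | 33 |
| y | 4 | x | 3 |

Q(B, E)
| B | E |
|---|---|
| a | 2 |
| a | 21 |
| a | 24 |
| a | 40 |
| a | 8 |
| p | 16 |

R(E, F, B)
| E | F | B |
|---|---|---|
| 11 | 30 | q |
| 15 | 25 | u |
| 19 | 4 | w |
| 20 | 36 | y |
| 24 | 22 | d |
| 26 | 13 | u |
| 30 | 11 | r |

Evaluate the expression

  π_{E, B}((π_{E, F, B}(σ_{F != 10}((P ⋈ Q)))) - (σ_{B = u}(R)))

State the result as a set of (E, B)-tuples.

Joining P and Q on B yields {(a, 18, y, 10, 2), (a, 18, y, 10, 21), (a, 18, y, 10, 24), (a, 18, y, 10, 40), (a, 18, y, 10, 8), (a, 25, r, 38, 2), (a, 25, r, 38, 21), (a, 25, r, 38, 24), (a, 25, r, 38, 40), (a, 25, r, 38, 8)}.
σ[F != 10]: keep tuples satisfying F != 10 → {(a, 25, r, 38, 2), (a, 25, r, 38, 21), (a, 25, r, 38, 24), (a, 25, r, 38, 40), (a, 25, r, 38, 8)}
Keep only column(s) E, F, B: {(2, 38, a), (21, 38, a), (24, 38, a), (40, 38, a), (8, 38, a)}
σ[B = u]: keep tuples satisfying B = u → {(15, 25, u), (26, 13, u)}
Difference: {(2, 38, a), (21, 38, a), (24, 38, a), (40, 38, a), (8, 38, a)} with {(15, 25, u), (26, 13, u)} → {(2, 38, a), (21, 38, a), (24, 38, a), (40, 38, a), (8, 38, a)}
Keep only column(s) E, B: {(2, a), (21, a), (24, a), (40, a), (8, a)}

{(2, a), (21, a), (24, a), (40, a), (8, a)}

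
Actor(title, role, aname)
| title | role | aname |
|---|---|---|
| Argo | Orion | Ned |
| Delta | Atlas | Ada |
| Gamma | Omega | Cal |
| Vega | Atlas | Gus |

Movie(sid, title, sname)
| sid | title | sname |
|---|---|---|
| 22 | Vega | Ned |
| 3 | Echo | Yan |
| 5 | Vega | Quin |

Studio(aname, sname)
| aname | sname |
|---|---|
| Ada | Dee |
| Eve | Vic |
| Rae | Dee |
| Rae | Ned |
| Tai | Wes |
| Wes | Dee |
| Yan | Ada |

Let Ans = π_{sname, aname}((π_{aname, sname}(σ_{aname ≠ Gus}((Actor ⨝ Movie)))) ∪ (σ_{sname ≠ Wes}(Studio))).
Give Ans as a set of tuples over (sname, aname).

{(Ada, Yan), (Dee, Ada), (Dee, Rae), (Dee, Wes), (Ned, Rae), (Vic, Eve)}

Joining Actor and Movie on title yields {(Vega, Atlas, Gus, 22, Ned), (Vega, Atlas, Gus, 5, Quin)}.
Selection aname ≠ Gus: {}
π[aname, sname]: project onto (aname, sname) → {}
Selection sname ≠ Wes: {(Ada, Dee), (Eve, Vic), (Rae, Dee), (Rae, Ned), (Wes, Dee), (Yan, Ada)}
Set union of the two operands is {(Ada, Dee), (Eve, Vic), (Rae, Dee), (Rae, Ned), (Wes, Dee), (Yan, Ada)}.
π[sname, aname]: project onto (sname, aname) → {(Ada, Yan), (Dee, Ada), (Dee, Rae), (Dee, Wes), (Ned, Rae), (Vic, Eve)}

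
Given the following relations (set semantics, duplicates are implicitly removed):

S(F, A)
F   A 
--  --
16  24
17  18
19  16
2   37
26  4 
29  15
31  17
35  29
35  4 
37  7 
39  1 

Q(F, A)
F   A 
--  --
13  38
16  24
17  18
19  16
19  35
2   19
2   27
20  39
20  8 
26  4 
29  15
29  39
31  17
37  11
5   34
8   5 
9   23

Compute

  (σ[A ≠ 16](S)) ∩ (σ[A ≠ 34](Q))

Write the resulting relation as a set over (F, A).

{(16, 24), (17, 18), (26, 4), (29, 15), (31, 17)}

Apply σ_{A ≠ 16}; surviving tuples: {(16, 24), (17, 18), (2, 37), (26, 4), (29, 15), (31, 17), (35, 29), (35, 4), (37, 7), (39, 1)}
Apply σ_{A ≠ 34}; surviving tuples: {(13, 38), (16, 24), (17, 18), (19, 16), (19, 35), (2, 19), (2, 27), (20, 39), (20, 8), (26, 4), (29, 15), (29, 39), (31, 17), (37, 11), (8, 5), (9, 23)}
Set intersection of the two operands is {(16, 24), (17, 18), (26, 4), (29, 15), (31, 17)}.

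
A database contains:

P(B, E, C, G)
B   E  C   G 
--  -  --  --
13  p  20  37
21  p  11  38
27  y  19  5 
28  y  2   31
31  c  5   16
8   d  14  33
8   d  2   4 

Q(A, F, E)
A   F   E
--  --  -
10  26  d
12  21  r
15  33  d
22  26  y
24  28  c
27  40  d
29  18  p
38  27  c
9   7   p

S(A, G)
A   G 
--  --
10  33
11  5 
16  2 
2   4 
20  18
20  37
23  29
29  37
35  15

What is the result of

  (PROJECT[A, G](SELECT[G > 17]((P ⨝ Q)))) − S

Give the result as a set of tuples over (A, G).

Natural join on E: {(13, p, 20, 37, 29, 18), (13, p, 20, 37, 9, 7), (21, p, 11, 38, 29, 18), (21, p, 11, 38, 9, 7), (27, y, 19, 5, 22, 26), (28, y, 2, 31, 22, 26), (31, c, 5, 16, 24, 28), (31, c, 5, 16, 38, 27), (8, d, 14, 33, 10, 26), (8, d, 14, 33, 15, 33), (8, d, 14, 33, 27, 40), (8, d, 2, 4, 10, 26), (8, d, 2, 4, 15, 33), (8, d, 2, 4, 27, 40)}
Filtering on G > 17 leaves {(13, p, 20, 37, 29, 18), (13, p, 20, 37, 9, 7), (21, p, 11, 38, 29, 18), (21, p, 11, 38, 9, 7), (28, y, 2, 31, 22, 26), (8, d, 14, 33, 10, 26), (8, d, 14, 33, 15, 33), (8, d, 14, 33, 27, 40)}.
Projecting to A, G: {(10, 33), (15, 33), (22, 31), (27, 33), (29, 37), (29, 38), (9, 37), (9, 38)}
Difference: {(10, 33), (15, 33), (22, 31), (27, 33), (29, 37), (29, 38), (9, 37), (9, 38)} with {(10, 33), (11, 5), (16, 2), (2, 4), (20, 18), (20, 37), (23, 29), (29, 37), (35, 15)} → {(15, 33), (22, 31), (27, 33), (29, 38), (9, 37), (9, 38)}

{(15, 33), (22, 31), (27, 33), (29, 38), (9, 37), (9, 38)}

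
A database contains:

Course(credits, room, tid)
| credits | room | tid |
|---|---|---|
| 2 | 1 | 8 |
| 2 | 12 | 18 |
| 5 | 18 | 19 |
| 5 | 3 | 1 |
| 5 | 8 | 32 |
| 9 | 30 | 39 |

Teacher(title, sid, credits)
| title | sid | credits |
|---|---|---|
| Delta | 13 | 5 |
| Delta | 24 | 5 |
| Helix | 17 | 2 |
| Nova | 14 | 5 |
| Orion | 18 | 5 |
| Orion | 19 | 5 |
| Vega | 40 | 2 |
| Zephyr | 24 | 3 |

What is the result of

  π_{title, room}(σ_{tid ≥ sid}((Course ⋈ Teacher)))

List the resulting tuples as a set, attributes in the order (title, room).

{(Delta, 18), (Delta, 8), (Helix, 12), (Nova, 18), (Nova, 8), (Orion, 18), (Orion, 8)}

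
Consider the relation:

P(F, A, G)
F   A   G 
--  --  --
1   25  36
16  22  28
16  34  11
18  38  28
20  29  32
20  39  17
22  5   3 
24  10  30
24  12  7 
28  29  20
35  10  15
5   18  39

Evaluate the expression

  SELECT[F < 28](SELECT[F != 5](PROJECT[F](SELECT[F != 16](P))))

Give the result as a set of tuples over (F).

{1, 18, 20, 22, 24}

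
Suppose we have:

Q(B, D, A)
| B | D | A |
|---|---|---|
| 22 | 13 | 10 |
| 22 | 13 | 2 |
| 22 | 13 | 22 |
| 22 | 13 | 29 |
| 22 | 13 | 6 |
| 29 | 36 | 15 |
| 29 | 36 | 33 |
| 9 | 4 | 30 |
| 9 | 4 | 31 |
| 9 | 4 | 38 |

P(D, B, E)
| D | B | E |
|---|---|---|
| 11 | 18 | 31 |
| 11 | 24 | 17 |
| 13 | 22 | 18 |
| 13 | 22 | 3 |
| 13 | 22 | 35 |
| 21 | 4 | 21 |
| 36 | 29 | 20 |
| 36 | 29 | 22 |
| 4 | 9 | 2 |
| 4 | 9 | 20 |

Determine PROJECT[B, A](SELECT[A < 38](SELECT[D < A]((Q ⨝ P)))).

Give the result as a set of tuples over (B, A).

Q ⋈ P (natural join on B, D): {(22, 13, 10, 18), (22, 13, 10, 3), (22, 13, 10, 35), (22, 13, 2, 18), (22, 13, 2, 3), (22, 13, 2, 35), (22, 13, 22, 18), (22, 13, 22, 3), (22, 13, 22, 35), (22, 13, 29, 18), (22, 13, 29, 3), (22, 13, 29, 35), (22, 13, 6, 18), (22, 13, 6, 3), (22, 13, 6, 35), (29, 36, 15, 20), (29, 36, 15, 22), (29, 36, 33, 20), (29, 36, 33, 22), (9, 4, 30, 2), (9, 4, 30, 20), (9, 4, 31, 2), (9, 4, 31, 20), (9, 4, 38, 2), (9, 4, 38, 20)}
Apply σ_{D < A}; surviving tuples: {(22, 13, 22, 18), (22, 13, 22, 3), (22, 13, 22, 35), (22, 13, 29, 18), (22, 13, 29, 3), (22, 13, 29, 35), (9, 4, 30, 2), (9, 4, 30, 20), (9, 4, 31, 2), (9, 4, 31, 20), (9, 4, 38, 2), (9, 4, 38, 20)}
Apply σ_{A < 38}; surviving tuples: {(22, 13, 22, 18), (22, 13, 22, 3), (22, 13, 22, 35), (22, 13, 29, 18), (22, 13, 29, 3), (22, 13, 29, 35), (9, 4, 30, 2), (9, 4, 30, 20), (9, 4, 31, 2), (9, 4, 31, 20)}
π[B, A]: project onto (B, A) (6 duplicate(s) eliminated) → {(22, 22), (22, 29), (9, 30), (9, 31)}

{(22, 22), (22, 29), (9, 30), (9, 31)}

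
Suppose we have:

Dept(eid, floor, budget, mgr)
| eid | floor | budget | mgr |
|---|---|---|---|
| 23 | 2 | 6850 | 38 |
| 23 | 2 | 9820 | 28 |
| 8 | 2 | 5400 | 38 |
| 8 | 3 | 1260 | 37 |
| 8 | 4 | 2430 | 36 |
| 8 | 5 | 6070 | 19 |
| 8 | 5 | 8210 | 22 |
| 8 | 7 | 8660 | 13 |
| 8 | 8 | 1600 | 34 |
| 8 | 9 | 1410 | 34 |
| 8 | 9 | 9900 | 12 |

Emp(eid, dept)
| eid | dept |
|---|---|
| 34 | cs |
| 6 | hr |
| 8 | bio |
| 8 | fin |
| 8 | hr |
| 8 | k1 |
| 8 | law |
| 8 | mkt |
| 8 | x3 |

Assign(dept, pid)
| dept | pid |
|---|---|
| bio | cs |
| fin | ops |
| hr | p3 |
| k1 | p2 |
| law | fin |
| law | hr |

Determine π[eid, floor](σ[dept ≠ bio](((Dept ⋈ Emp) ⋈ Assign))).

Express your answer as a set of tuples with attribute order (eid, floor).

Dept ⋈ Emp (natural join on eid): {(8, 2, 5400, 38, bio), (8, 2, 5400, 38, fin), (8, 2, 5400, 38, hr), (8, 2, 5400, 38, k1), (8, 2, 5400, 38, law), (8, 2, 5400, 38, mkt), (8, 2, 5400, 38, x3), (8, 3, 1260, 37, bio), (8, 3, 1260, 37, fin), (8, 3, 1260, 37, hr), (8, 3, 1260, 37, k1), (8, 3, 1260, 37, law), (8, 3, 1260, 37, mkt), (8, 3, 1260, 37, x3), (8, 4, 2430, 36, bio), (8, 4, 2430, 36, fin), (8, 4, 2430, 36, hr), (8, 4, 2430, 36, k1), (8, 4, 2430, 36, law), (8, 4, 2430, 36, mkt), (8, 4, 2430, 36, x3), (8, 5, 6070, 19, bio), (8, 5, 6070, 19, fin), (8, 5, 6070, 19, hr), (8, 5, 6070, 19, k1), (8, 5, 6070, 19, law), (8, 5, 6070, 19, mkt), (8, 5, 6070, 19, x3), (8, 5, 8210, 22, bio), (8, 5, 8210, 22, fin), (8, 5, 8210, 22, hr), (8, 5, 8210, 22, k1), (8, 5, 8210, 22, law), (8, 5, 8210, 22, mkt), (8, 5, 8210, 22, x3), (8, 7, 8660, 13, bio), (8, 7, 8660, 13, fin), (8, 7, 8660, 13, hr), (8, 7, 8660, 13, k1), (8, 7, 8660, 13, law), (8, 7, 8660, 13, mkt), (8, 7, 8660, 13, x3), (8, 8, 1600, 34, bio), (8, 8, 1600, 34, fin), (8, 8, 1600, 34, hr), (8, 8, 1600, 34, k1), (8, 8, 1600, 34, law), (8, 8, 1600, 34, mkt), (8, 8, 1600, 34, x3), (8, 9, 1410, 34, bio), (8, 9, 1410, 34, fin), (8, 9, 1410, 34, hr), (8, 9, 1410, 34, k1), (8, 9, 1410, 34, law), (8, 9, 1410, 34, mkt), (8, 9, 1410, 34, x3), (8, 9, 9900, 12, bio), (8, 9, 9900, 12, fin), (8, 9, 9900, 12, hr), (8, 9, 9900, 12, k1), (8, 9, 9900, 12, law), (8, 9, 9900, 12, mkt), (8, 9, 9900, 12, x3)}
(Dept ⋈ Emp) ⋈ Assign (natural join on dept): {(8, 2, 5400, 38, bio, cs), (8, 2, 5400, 38, fin, ops), (8, 2, 5400, 38, hr, p3), (8, 2, 5400, 38, k1, p2), (8, 2, 5400, 38, law, fin), (8, 2, 5400, 38, law, hr), (8, 3, 1260, 37, bio, cs), (8, 3, 1260, 37, fin, ops), (8, 3, 1260, 37, hr, p3), (8, 3, 1260, 37, k1, p2), (8, 3, 1260, 37, law, fin), (8, 3, 1260, 37, law, hr), (8, 4, 2430, 36, bio, cs), (8, 4, 2430, 36, fin, ops), (8, 4, 2430, 36, hr, p3), (8, 4, 2430, 36, k1, p2), (8, 4, 2430, 36, law, fin), (8, 4, 2430, 36, law, hr), (8, 5, 6070, 19, bio, cs), (8, 5, 6070, 19, fin, ops), (8, 5, 6070, 19, hr, p3), (8, 5, 6070, 19, k1, p2), (8, 5, 6070, 19, law, fin), (8, 5, 6070, 19, law, hr), (8, 5, 8210, 22, bio, cs), (8, 5, 8210, 22, fin, ops), (8, 5, 8210, 22, hr, p3), (8, 5, 8210, 22, k1, p2), (8, 5, 8210, 22, law, fin), (8, 5, 8210, 22, law, hr), (8, 7, 8660, 13, bio, cs), (8, 7, 8660, 13, fin, ops), (8, 7, 8660, 13, hr, p3), (8, 7, 8660, 13, k1, p2), (8, 7, 8660, 13, law, fin), (8, 7, 8660, 13, law, hr), (8, 8, 1600, 34, bio, cs), (8, 8, 1600, 34, fin, ops), (8, 8, 1600, 34, hr, p3), (8, 8, 1600, 34, k1, p2), (8, 8, 1600, 34, law, fin), (8, 8, 1600, 34, law, hr), (8, 9, 1410, 34, bio, cs), (8, 9, 1410, 34, fin, ops), (8, 9, 1410, 34, hr, p3), (8, 9, 1410, 34, k1, p2), (8, 9, 1410, 34, law, fin), (8, 9, 1410, 34, law, hr), (8, 9, 9900, 12, bio, cs), (8, 9, 9900, 12, fin, ops), (8, 9, 9900, 12, hr, p3), (8, 9, 9900, 12, k1, p2), (8, 9, 9900, 12, law, fin), (8, 9, 9900, 12, law, hr)}
σ[dept ≠ bio]: keep tuples satisfying dept ≠ bio → {(8, 2, 5400, 38, fin, ops), (8, 2, 5400, 38, hr, p3), (8, 2, 5400, 38, k1, p2), (8, 2, 5400, 38, law, fin), (8, 2, 5400, 38, law, hr), (8, 3, 1260, 37, fin, ops), (8, 3, 1260, 37, hr, p3), (8, 3, 1260, 37, k1, p2), (8, 3, 1260, 37, law, fin), (8, 3, 1260, 37, law, hr), (8, 4, 2430, 36, fin, ops), (8, 4, 2430, 36, hr, p3), (8, 4, 2430, 36, k1, p2), (8, 4, 2430, 36, law, fin), (8, 4, 2430, 36, law, hr), (8, 5, 6070, 19, fin, ops), (8, 5, 6070, 19, hr, p3), (8, 5, 6070, 19, k1, p2), (8, 5, 6070, 19, law, fin), (8, 5, 6070, 19, law, hr), (8, 5, 8210, 22, fin, ops), (8, 5, 8210, 22, hr, p3), (8, 5, 8210, 22, k1, p2), (8, 5, 8210, 22, law, fin), (8, 5, 8210, 22, law, hr), (8, 7, 8660, 13, fin, ops), (8, 7, 8660, 13, hr, p3), (8, 7, 8660, 13, k1, p2), (8, 7, 8660, 13, law, fin), (8, 7, 8660, 13, law, hr), (8, 8, 1600, 34, fin, ops), (8, 8, 1600, 34, hr, p3), (8, 8, 1600, 34, k1, p2), (8, 8, 1600, 34, law, fin), (8, 8, 1600, 34, law, hr), (8, 9, 1410, 34, fin, ops), (8, 9, 1410, 34, hr, p3), (8, 9, 1410, 34, k1, p2), (8, 9, 1410, 34, law, fin), (8, 9, 1410, 34, law, hr), (8, 9, 9900, 12, fin, ops), (8, 9, 9900, 12, hr, p3), (8, 9, 9900, 12, k1, p2), (8, 9, 9900, 12, law, fin), (8, 9, 9900, 12, law, hr)}
Projecting to eid, floor (38 duplicate(s) eliminated): {(8, 2), (8, 3), (8, 4), (8, 5), (8, 7), (8, 8), (8, 9)}

{(8, 2), (8, 3), (8, 4), (8, 5), (8, 7), (8, 8), (8, 9)}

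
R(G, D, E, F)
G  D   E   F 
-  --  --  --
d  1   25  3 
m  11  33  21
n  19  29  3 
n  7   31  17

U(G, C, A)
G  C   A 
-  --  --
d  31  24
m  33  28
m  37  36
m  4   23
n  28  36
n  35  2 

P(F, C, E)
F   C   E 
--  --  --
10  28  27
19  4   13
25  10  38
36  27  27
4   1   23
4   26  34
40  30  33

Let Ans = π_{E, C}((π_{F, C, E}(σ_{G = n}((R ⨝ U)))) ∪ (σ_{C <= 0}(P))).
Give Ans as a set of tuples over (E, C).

Natural join on G: {(d, 1, 25, 3, 31, 24), (m, 11, 33, 21, 33, 28), (m, 11, 33, 21, 37, 36), (m, 11, 33, 21, 4, 23), (n, 19, 29, 3, 28, 36), (n, 19, 29, 3, 35, 2), (n, 7, 31, 17, 28, 36), (n, 7, 31, 17, 35, 2)}
Filtering on G = n leaves {(n, 19, 29, 3, 28, 36), (n, 19, 29, 3, 35, 2), (n, 7, 31, 17, 28, 36), (n, 7, 31, 17, 35, 2)}.
Projecting to F, C, E: {(17, 28, 31), (17, 35, 31), (3, 28, 29), (3, 35, 29)}
Filtering on C <= 0 leaves {}.
Union: {(17, 28, 31), (17, 35, 31), (3, 28, 29), (3, 35, 29)} with {} → {(17, 28, 31), (17, 35, 31), (3, 28, 29), (3, 35, 29)}
Projecting to E, C: {(29, 28), (29, 35), (31, 28), (31, 35)}

{(29, 28), (29, 35), (31, 28), (31, 35)}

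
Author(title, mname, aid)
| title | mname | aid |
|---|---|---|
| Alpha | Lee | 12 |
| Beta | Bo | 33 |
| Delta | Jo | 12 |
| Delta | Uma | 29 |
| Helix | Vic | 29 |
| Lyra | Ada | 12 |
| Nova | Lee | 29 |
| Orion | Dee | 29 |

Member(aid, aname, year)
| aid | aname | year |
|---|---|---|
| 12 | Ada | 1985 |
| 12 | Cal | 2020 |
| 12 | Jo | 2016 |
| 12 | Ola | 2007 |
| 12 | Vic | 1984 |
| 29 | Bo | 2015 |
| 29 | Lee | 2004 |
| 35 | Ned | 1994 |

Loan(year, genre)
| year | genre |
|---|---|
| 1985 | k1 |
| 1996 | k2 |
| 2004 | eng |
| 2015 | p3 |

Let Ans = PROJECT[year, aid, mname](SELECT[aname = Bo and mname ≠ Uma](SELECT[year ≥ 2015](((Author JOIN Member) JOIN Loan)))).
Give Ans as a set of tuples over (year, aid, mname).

{(2015, 29, Dee), (2015, 29, Lee), (2015, 29, Vic)}

Natural join on aid: {(Alpha, Lee, 12, Ada, 1985), (Alpha, Lee, 12, Cal, 2020), (Alpha, Lee, 12, Jo, 2016), (Alpha, Lee, 12, Ola, 2007), (Alpha, Lee, 12, Vic, 1984), (Delta, Jo, 12, Ada, 1985), (Delta, Jo, 12, Cal, 2020), (Delta, Jo, 12, Jo, 2016), (Delta, Jo, 12, Ola, 2007), (Delta, Jo, 12, Vic, 1984), (Delta, Uma, 29, Bo, 2015), (Delta, Uma, 29, Lee, 2004), (Helix, Vic, 29, Bo, 2015), (Helix, Vic, 29, Lee, 2004), (Lyra, Ada, 12, Ada, 1985), (Lyra, Ada, 12, Cal, 2020), (Lyra, Ada, 12, Jo, 2016), (Lyra, Ada, 12, Ola, 2007), (Lyra, Ada, 12, Vic, 1984), (Nova, Lee, 29, Bo, 2015), (Nova, Lee, 29, Lee, 2004), (Orion, Dee, 29, Bo, 2015), (Orion, Dee, 29, Lee, 2004)}
Natural join on year: {(Alpha, Lee, 12, Ada, 1985, k1), (Delta, Jo, 12, Ada, 1985, k1), (Delta, Uma, 29, Bo, 2015, p3), (Delta, Uma, 29, Lee, 2004, eng), (Helix, Vic, 29, Bo, 2015, p3), (Helix, Vic, 29, Lee, 2004, eng), (Lyra, Ada, 12, Ada, 1985, k1), (Nova, Lee, 29, Bo, 2015, p3), (Nova, Lee, 29, Lee, 2004, eng), (Orion, Dee, 29, Bo, 2015, p3), (Orion, Dee, 29, Lee, 2004, eng)}
σ[year ≥ 2015]: keep tuples satisfying year ≥ 2015 → {(Delta, Uma, 29, Bo, 2015, p3), (Helix, Vic, 29, Bo, 2015, p3), (Nova, Lee, 29, Bo, 2015, p3), (Orion, Dee, 29, Bo, 2015, p3)}
σ[aname = Bo and mname ≠ Uma]: keep tuples satisfying aname = Bo and mname ≠ Uma → {(Helix, Vic, 29, Bo, 2015, p3), (Nova, Lee, 29, Bo, 2015, p3), (Orion, Dee, 29, Bo, 2015, p3)}
Projecting to year, aid, mname: {(2015, 29, Dee), (2015, 29, Lee), (2015, 29, Vic)}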